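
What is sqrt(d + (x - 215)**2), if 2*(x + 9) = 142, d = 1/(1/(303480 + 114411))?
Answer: 10*sqrt(4413) ≈ 664.30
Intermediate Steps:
d = 417891 (d = 1/(1/417891) = 417891)
x = 62 (x = -9 + (1/2)*142 = -9 + 71 = 62)
sqrt(d + (x - 215)**2) = sqrt(417891 + (62 - 215)**2) = sqrt(417891 + (-153)**2) = sqrt(417891 + 23409) = sqrt(441300) = 10*sqrt(4413)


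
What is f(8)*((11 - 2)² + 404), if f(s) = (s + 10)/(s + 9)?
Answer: 8730/17 ≈ 513.53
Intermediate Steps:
f(s) = (10 + s)/(9 + s)
f(8)*((11 - 2)² + 404) = ((10 + 8)/(9 + 8))*((11 - 2)² + 404) = (18/17)*(9² + 404) = ((1/17)*18)*(81 + 404) = (18/17)*485 = 8730/17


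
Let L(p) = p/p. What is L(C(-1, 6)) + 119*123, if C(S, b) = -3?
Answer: 14638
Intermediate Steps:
L(p) = 1
L(C(-1, 6)) + 119*123 = 1 + 119*123 = 1 + 14637 = 14638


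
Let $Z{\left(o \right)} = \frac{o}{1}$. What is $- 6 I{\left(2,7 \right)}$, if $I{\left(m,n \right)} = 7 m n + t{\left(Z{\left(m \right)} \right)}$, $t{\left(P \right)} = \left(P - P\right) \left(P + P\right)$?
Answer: $-588$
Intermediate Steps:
$Z{\left(o \right)} = o$ ($Z{\left(o \right)} = o 1 = o$)
$t{\left(P \right)} = 0$ ($t{\left(P \right)} = 0 \cdot 2 P = 0$)
$I{\left(m,n \right)} = 7 m n$ ($I{\left(m,n \right)} = 7 m n + 0 = 7 m n$)
$- 6 I{\left(2,7 \right)} = - 6 \cdot 7 \cdot 2 \cdot 7 = \left(-6\right) 98 = -588$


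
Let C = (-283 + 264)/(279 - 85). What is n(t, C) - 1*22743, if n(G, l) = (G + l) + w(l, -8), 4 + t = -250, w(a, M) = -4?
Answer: -4462213/194 ≈ -23001.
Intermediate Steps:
t = -254 (t = -4 - 250 = -254)
C = -19/194 ≈ -0.097938
n(G, l) = -4 + G + l (n(G, l) = (G + l) - 4 = -4 + G + l)
n(t, C) - 1*22743 = (-4 - 254 - 19/194) - 1*22743 = -50071/194 - 22743 = -4462213/194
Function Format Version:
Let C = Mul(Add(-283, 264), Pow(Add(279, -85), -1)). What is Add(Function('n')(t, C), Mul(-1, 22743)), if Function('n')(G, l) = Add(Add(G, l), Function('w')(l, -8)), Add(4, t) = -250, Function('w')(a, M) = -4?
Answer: Rational(-4462213, 194) ≈ -23001.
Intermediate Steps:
t = -254 (t = Add(-4, -250) = -254)
C = Rational(-19, 194) (C = Mul(-19, Pow(194, -1)) = Mul(-19, Rational(1, 194)) = Rational(-19, 194) ≈ -0.097938)
Function('n')(G, l) = Add(-4, G, l) (Function('n')(G, l) = Add(Add(G, l), -4) = Add(-4, G, l))
Add(Function('n')(t, C), Mul(-1, 22743)) = Add(Add(-4, -254, Rational(-19, 194)), Mul(-1, 22743)) = Add(Rational(-50071, 194), -22743) = Rational(-4462213, 194)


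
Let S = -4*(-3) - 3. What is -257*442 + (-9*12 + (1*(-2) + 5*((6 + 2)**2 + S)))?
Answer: -113339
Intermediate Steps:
S = 9 (S = 12 - 3 = 9)
-257*442 + (-9*12 + (1*(-2) + 5*((6 + 2)**2 + S))) = -257*442 + (-9*12 + (1*(-2) + 5*((6 + 2)**2 + 9))) = -113594 + (-108 + (-2 + 5*(8**2 + 9))) = -113594 + (-108 + (-2 + 5*(64 + 9))) = -113594 + (-108 + (-2 + 5*73)) = -113594 + (-108 + (-2 + 365)) = -113594 + (-108 + 363) = -113594 + 255 = -113339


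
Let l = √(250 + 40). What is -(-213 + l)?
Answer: 213 - √290 ≈ 195.97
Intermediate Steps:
l = √290 ≈ 17.029
-(-213 + l) = -(-213 + √290) = 213 - √290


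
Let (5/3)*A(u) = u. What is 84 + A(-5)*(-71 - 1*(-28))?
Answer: 213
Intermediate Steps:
A(u) = 3*u/5
84 + A(-5)*(-71 - 1*(-28)) = 84 + ((⅗)*(-5))*(-71 - 1*(-28)) = 84 - 3*(-71 + 28) = 84 - 3*(-43) = 84 + 129 = 213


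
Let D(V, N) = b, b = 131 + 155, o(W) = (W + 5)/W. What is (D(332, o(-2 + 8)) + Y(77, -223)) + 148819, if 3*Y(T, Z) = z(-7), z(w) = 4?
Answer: 447319/3 ≈ 1.4911e+5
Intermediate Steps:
Y(T, Z) = 4/3 (Y(T, Z) = (1/3)*4 = 4/3)
o(W) = (5 + W)/W
b = 286
D(V, N) = 286
(D(332, o(-2 + 8)) + Y(77, -223)) + 148819 = (286 + 4/3) + 148819 = 862/3 + 148819 = 447319/3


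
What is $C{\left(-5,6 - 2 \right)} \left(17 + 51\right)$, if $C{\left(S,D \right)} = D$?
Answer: $272$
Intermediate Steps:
$C{\left(-5,6 - 2 \right)} \left(17 + 51\right) = \left(6 - 2\right) \left(17 + 51\right) = \left(6 - 2\right) 68 = 4 \cdot 68 = 272$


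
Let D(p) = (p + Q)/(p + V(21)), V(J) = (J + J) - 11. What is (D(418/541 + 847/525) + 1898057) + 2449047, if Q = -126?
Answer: 5888738558505/1354636 ≈ 4.3471e+6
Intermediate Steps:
V(J) = -11 + 2*J (V(J) = 2*J - 11 = -11 + 2*J)
D(p) = (-126 + p)/(31 + p) (D(p) = (p - 126)/(p + (-11 + 2*21)) = (-126 + p)/(p + (-11 + 42)) = (-126 + p)/(p + 31) = (-126 + p)/(31 + p))
(D(418/541 + 847/525) + 1898057) + 2449047 = ((-126 + (418/541 + 847/525))/(31 + (418/541 + 847/525)) + 1898057) + 2449047 = ((-126 + (418*(1/541) + 847*(1/525)))/(31 + (418*(1/541) + 847*(1/525))) + 1898057) + 2449047 = ((-126 + (418/541 + 121/75))/(31 + (418/541 + 121/75)) + 1898057) + 2449047 = ((-126 + 96811/40575)/(31 + 96811/40575) + 1898057) + 2449047 = (-5015639/40575/(1354636/40575) + 1898057) + 2449047 = ((40575/1354636)*(-5015639/40575) + 1898057) + 2449047 = (-5015639/1354636 + 1898057) + 2449047 = 2571171326613/1354636 + 2449047 = 5888738558505/1354636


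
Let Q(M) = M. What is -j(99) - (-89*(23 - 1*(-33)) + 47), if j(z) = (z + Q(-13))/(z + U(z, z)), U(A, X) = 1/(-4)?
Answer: 1949771/395 ≈ 4936.1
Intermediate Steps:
U(A, X) = -¼
j(z) = (-13 + z)/(-¼ + z) (j(z) = (z - 13)/(z - ¼) = (-13 + z)/(-¼ + z))
-j(99) - (-89*(23 - 1*(-33)) + 47) = -4*(-13 + 99)/(-1 + 4*99) - (-89*(23 - 1*(-33)) + 47) = -4*86/(-1 + 396) - (-89*(23 + 33) + 47) = -4*86/395 - (-89*56 + 47) = -4*86/395 - (-4984 + 47) = -1*344/395 - 1*(-4937) = -344/395 + 4937 = 1949771/395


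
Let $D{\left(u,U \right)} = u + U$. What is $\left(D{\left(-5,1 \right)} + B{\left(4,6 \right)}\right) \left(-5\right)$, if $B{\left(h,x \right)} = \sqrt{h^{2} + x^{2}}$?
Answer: $20 - 10 \sqrt{13} \approx -16.056$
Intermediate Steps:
$D{\left(u,U \right)} = U + u$
$\left(D{\left(-5,1 \right)} + B{\left(4,6 \right)}\right) \left(-5\right) = \left(\left(1 - 5\right) + \sqrt{4^{2} + 6^{2}}\right) \left(-5\right) = \left(-4 + \sqrt{16 + 36}\right) \left(-5\right) = \left(-4 + \sqrt{52}\right) \left(-5\right) = \left(-4 + 2 \sqrt{13}\right) \left(-5\right) = 20 - 10 \sqrt{13}$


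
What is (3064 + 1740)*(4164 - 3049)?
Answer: 5356460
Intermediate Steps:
(3064 + 1740)*(4164 - 3049) = 4804*1115 = 5356460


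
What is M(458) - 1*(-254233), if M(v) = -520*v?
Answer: 16073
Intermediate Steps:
M(458) - 1*(-254233) = -520*458 - 1*(-254233) = -238160 + 254233 = 16073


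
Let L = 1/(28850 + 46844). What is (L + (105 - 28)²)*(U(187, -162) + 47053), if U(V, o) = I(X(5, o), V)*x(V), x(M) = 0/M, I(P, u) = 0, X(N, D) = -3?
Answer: 21116903024531/75694 ≈ 2.7898e+8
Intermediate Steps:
x(M) = 0
U(V, o) = 0 (U(V, o) = 0*0 = 0)
L = 1/75694 ≈ 1.3211e-5
(L + (105 - 28)²)*(U(187, -162) + 47053) = (1/75694 + (105 - 28)²)*(0 + 47053) = (1/75694 + 77²)*47053 = (1/75694 + 5929)*47053 = (448789727/75694)*47053 = 21116903024531/75694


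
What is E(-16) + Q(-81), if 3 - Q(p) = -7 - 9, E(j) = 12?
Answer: 31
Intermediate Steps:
Q(p) = 19 (Q(p) = 3 - (-7 - 9) = 3 - 1*(-16) = 3 + 16 = 19)
E(-16) + Q(-81) = 12 + 19 = 31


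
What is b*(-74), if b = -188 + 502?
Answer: -23236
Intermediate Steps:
b = 314
b*(-74) = 314*(-74) = -23236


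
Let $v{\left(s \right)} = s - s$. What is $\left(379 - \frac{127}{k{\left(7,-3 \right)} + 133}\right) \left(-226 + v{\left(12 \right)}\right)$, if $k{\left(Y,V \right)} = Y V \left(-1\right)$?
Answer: $- \frac{6581007}{77} \approx -85468.0$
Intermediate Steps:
$v{\left(s \right)} = 0$
$k{\left(Y,V \right)} = - V Y$ ($k{\left(Y,V \right)} = V Y \left(-1\right) = - V Y$)
$\left(379 - \frac{127}{k{\left(7,-3 \right)} + 133}\right) \left(-226 + v{\left(12 \right)}\right) = \left(379 - \frac{127}{\left(-1\right) \left(-3\right) 7 + 133}\right) \left(-226 + 0\right) = \left(379 - \frac{127}{21 + 133}\right) \left(-226\right) = \left(379 - \frac{127}{154}\right) \left(-226\right) = \frac{58239}{154} \left(-226\right) = - \frac{6581007}{77}$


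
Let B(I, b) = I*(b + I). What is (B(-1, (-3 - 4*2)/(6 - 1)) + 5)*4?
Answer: 164/5 ≈ 32.800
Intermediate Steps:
B(I, b) = I*(I + b)
(B(-1, (-3 - 4*2)/(6 - 1)) + 5)*4 = (-(-1 + (-3 - 4*2)/(6 - 1)) + 5)*4 = (-(-1 + (-3 - 8)/5) + 5)*4 = (-(-1 - 11*⅕) + 5)*4 = (-(-1 - 11/5) + 5)*4 = (-1*(-16/5) + 5)*4 = (16/5 + 5)*4 = (41/5)*4 = 164/5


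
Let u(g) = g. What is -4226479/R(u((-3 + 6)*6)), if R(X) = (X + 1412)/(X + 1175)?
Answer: -5042189447/1430 ≈ -3.5260e+6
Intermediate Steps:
R(X) = (1412 + X)/(1175 + X)
-4226479/R(u((-3 + 6)*6)) = -4226479*(1175 + (-3 + 6)*6)/(1412 + (-3 + 6)*6) = -4226479*(1175 + 3*6)/(1412 + 3*6) = -4226479*(1175 + 18)/(1412 + 18) = -4226479/(1430/1193) = -4226479/((1/1193)*1430) = -4226479/1430/1193 = -4226479*1193/1430 = -5042189447/1430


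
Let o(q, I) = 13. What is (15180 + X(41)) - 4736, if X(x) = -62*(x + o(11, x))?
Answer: 7096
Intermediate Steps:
X(x) = -806 - 62*x (X(x) = -62*(x + 13) = -62*(13 + x) = -806 - 62*x)
(15180 + X(41)) - 4736 = (15180 + (-806 - 62*41)) - 4736 = (15180 + (-806 - 2542)) - 4736 = (15180 - 3348) - 4736 = 11832 - 4736 = 7096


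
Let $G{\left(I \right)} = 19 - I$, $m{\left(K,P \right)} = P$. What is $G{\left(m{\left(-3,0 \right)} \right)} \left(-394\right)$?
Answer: $-7486$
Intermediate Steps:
$G{\left(m{\left(-3,0 \right)} \right)} \left(-394\right) = \left(19 - 0\right) \left(-394\right) = \left(19 + 0\right) \left(-394\right) = 19 \left(-394\right) = -7486$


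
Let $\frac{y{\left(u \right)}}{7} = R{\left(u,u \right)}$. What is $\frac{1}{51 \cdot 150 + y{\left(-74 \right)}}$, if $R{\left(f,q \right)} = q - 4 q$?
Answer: $\frac{1}{9204} \approx 0.00010865$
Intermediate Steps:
$R{\left(f,q \right)} = - 3 q$
$y{\left(u \right)} = - 21 u$ ($y{\left(u \right)} = 7 \left(- 3 u\right) = - 21 u$)
$\frac{1}{51 \cdot 150 + y{\left(-74 \right)}} = \frac{1}{51 \cdot 150 - -1554} = \frac{1}{7650 + 1554} = \frac{1}{9204}$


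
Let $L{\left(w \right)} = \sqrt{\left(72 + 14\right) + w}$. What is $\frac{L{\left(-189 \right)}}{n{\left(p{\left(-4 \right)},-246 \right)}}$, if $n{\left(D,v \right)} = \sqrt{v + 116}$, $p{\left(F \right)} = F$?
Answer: $\frac{\sqrt{13390}}{130} \approx 0.89012$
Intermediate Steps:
$n{\left(D,v \right)} = \sqrt{116 + v}$
$L{\left(w \right)} = \sqrt{86 + w}$
$\frac{L{\left(-189 \right)}}{n{\left(p{\left(-4 \right)},-246 \right)}} = \frac{\sqrt{86 - 189}}{\sqrt{116 - 246}} = \frac{\sqrt{-103}}{\sqrt{-130}} = \frac{i \sqrt{103}}{i \sqrt{130}} = i \sqrt{103} \left(- \frac{i \sqrt{130}}{130}\right) = \frac{\sqrt{13390}}{130}$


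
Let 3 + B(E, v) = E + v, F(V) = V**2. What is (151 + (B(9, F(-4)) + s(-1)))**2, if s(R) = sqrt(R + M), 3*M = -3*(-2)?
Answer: 30276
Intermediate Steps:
B(E, v) = -3 + E + v (B(E, v) = -3 + (E + v) = -3 + E + v)
M = 2 (M = (-3*(-2))/3 = (1/3)*6 = 2)
s(R) = sqrt(2 + R) (s(R) = sqrt(R + 2) = sqrt(2 + R))
(151 + (B(9, F(-4)) + s(-1)))**2 = (151 + ((-3 + 9 + (-4)**2) + sqrt(2 - 1)))**2 = (151 + ((-3 + 9 + 16) + sqrt(1)))**2 = (151 + (22 + 1))**2 = (151 + 23)**2 = 174**2 = 30276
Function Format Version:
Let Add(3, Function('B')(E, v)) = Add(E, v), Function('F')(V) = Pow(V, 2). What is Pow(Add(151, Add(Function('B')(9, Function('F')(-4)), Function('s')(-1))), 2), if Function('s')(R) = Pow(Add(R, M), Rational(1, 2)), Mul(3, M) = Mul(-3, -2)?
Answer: 30276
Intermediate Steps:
Function('B')(E, v) = Add(-3, E, v) (Function('B')(E, v) = Add(-3, Add(E, v)) = Add(-3, E, v))
M = 2 (M = Mul(Rational(1, 3), Mul(-3, -2)) = Mul(Rational(1, 3), 6) = 2)
Function('s')(R) = Pow(Add(2, R), Rational(1, 2)) (Function('s')(R) = Pow(Add(R, 2), Rational(1, 2)) = Pow(Add(2, R), Rational(1, 2)))
Pow(Add(151, Add(Function('B')(9, Function('F')(-4)), Function('s')(-1))), 2) = Pow(Add(151, Add(Add(-3, 9, Pow(-4, 2)), Pow(Add(2, -1), Rational(1, 2)))), 2) = Pow(Add(151, Add(Add(-3, 9, 16), Pow(1, Rational(1, 2)))), 2) = Pow(Add(151, Add(22, 1)), 2) = Pow(Add(151, 23), 2) = Pow(174, 2) = 30276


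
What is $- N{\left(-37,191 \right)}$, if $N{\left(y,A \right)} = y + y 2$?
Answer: $111$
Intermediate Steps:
$N{\left(y,A \right)} = 3 y$ ($N{\left(y,A \right)} = y + 2 y = 3 y$)
$- N{\left(-37,191 \right)} = - 3 \left(-37\right) = \left(-1\right) \left(-111\right) = 111$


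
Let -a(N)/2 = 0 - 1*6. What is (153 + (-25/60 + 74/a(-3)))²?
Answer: 403225/16 ≈ 25202.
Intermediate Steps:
a(N) = 12 (a(N) = -2*(0 - 1*6) = -2*(0 - 6) = -2*(-6) = 12)
(153 + (-25/60 + 74/a(-3)))² = (153 + (-25/60 + 74/12))² = (153 + (-25*1/60 + 74*(1/12)))² = (153 + (-5/12 + 37/6))² = (153 + 23/4)² = (635/4)² = 403225/16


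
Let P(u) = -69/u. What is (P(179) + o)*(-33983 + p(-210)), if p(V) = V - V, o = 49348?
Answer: -300179417209/179 ≈ -1.6770e+9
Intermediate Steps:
p(V) = 0
(P(179) + o)*(-33983 + p(-210)) = (-69/179 + 49348)*(-33983 + 0) = (-69*1/179 + 49348)*(-33983) = (-69/179 + 49348)*(-33983) = (8833223/179)*(-33983) = -300179417209/179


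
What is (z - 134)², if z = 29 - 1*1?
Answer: 11236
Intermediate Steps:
z = 28 (z = 29 - 1 = 28)
(z - 134)² = (28 - 134)² = (-106)² = 11236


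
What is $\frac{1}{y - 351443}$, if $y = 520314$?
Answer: $\frac{1}{168871} \approx 5.9217 \cdot 10^{-6}$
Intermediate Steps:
$\frac{1}{y - 351443} = \frac{1}{520314 - 351443} = \frac{1}{168871}$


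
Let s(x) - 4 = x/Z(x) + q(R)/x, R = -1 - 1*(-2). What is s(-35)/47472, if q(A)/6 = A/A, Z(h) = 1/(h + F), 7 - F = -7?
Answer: 25859/1661520 ≈ 0.015563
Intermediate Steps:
F = 14 (F = 7 - 1*(-7) = 7 + 7 = 14)
R = 1 (R = -1 + 2 = 1)
Z(h) = 1/(14 + h) (Z(h) = 1/(h + 14) = 1/(14 + h))
q(A) = 6 (q(A) = 6*(A/A) = 6*1 = 6)
s(x) = 4 + 6/x + x*(14 + x) (s(x) = 4 + (x/(1/(14 + x)) + 6/x) = 4 + (x*(14 + x) + 6/x) = 4 + (6/x + x*(14 + x)) = 4 + 6/x + x*(14 + x))
s(-35)/47472 = ((6 - 35*(4 - 35*(14 - 35)))/(-35))/47472 = -(6 - 35*(4 - 35*(-21)))/35*(1/47472) = -(6 - 35*(4 + 735))/35*(1/47472) = -(6 - 35*739)/35*(1/47472) = -(6 - 25865)/35*(1/47472) = -1/35*(-25859)*(1/47472) = (25859/35)*(1/47472) = 25859/1661520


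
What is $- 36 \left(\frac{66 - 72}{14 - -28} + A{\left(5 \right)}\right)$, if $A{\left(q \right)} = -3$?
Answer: $\frac{792}{7} \approx 113.14$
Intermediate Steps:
$- 36 \left(\frac{66 - 72}{14 - -28} + A{\left(5 \right)}\right) = - 36 \left(\frac{66 - 72}{14 - -28} - 3\right) = - 36 \left(- \frac{6}{14 + 28} - 3\right) = - 36 \left(- \frac{6}{42} - 3\right) = - 36 \left(\left(-6\right) \frac{1}{42} - 3\right) = - 36 \left(- \frac{1}{7} - 3\right) = \left(-36\right) \left(- \frac{22}{7}\right) = \frac{792}{7}$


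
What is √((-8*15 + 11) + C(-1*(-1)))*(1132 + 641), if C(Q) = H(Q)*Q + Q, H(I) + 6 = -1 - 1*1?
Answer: 3546*I*√29 ≈ 19096.0*I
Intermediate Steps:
H(I) = -8 (H(I) = -6 + (-1 - 1*1) = -6 + (-1 - 1) = -6 - 2 = -8)
C(Q) = -7*Q (C(Q) = -8*Q + Q = -7*Q)
√((-8*15 + 11) + C(-1*(-1)))*(1132 + 641) = √((-8*15 + 11) - (-7)*(-1))*(1132 + 641) = √((-120 + 11) - 7*1)*1773 = √(-109 - 7)*1773 = √(-116)*1773 = (2*I*√29)*1773 = 3546*I*√29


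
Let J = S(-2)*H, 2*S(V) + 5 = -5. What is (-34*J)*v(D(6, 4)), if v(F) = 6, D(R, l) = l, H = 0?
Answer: 0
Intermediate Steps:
S(V) = -5 (S(V) = -5/2 + (1/2)*(-5) = -5/2 - 5/2 = -5)
J = 0 (J = -5*0 = 0)
(-34*J)*v(D(6, 4)) = -34*0*6 = 0*6 = 0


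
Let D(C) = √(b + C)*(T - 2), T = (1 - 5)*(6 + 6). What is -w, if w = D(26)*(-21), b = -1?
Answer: -5250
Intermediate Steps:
T = -48 (T = -4*12 = -48)
D(C) = -50*√(-1 + C) (D(C) = √(-1 + C)*(-48 - 2) = √(-1 + C)*(-50) = -50*√(-1 + C))
w = 5250 (w = -50*√(-1 + 26)*(-21) = -50*√25*(-21) = -50*5*(-21) = -250*(-21) = 5250)
-w = -1*5250 = -5250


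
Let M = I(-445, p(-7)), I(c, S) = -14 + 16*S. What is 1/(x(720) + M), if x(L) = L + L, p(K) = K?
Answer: 1/1314 ≈ 0.00076103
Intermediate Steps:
x(L) = 2*L
M = -126 (M = -14 + 16*(-7) = -14 - 112 = -126)
1/(x(720) + M) = 1/(2*720 - 126) = 1/(1440 - 126) = 1/1314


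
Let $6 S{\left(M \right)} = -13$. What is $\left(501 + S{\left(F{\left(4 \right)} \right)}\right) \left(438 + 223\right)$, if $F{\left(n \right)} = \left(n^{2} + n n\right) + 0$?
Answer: $\frac{1978373}{6} \approx 3.2973 \cdot 10^{5}$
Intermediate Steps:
$F{\left(n \right)} = 2 n^{2}$ ($F{\left(n \right)} = \left(n^{2} + n^{2}\right) + 0 = 2 n^{2} + 0 = 2 n^{2}$)
$S{\left(M \right)} = - \frac{13}{6}$ ($S{\left(M \right)} = \frac{1}{6} \left(-13\right) = - \frac{13}{6}$)
$\left(501 + S{\left(F{\left(4 \right)} \right)}\right) \left(438 + 223\right) = \left(501 - \frac{13}{6}\right) \left(438 + 223\right) = \frac{2993}{6} \cdot 661 = \frac{1978373}{6}$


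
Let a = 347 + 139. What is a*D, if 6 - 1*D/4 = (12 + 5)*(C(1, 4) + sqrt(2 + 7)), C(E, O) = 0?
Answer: -87480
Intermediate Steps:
D = -180 (D = 24 - 4*(12 + 5)*(0 + sqrt(2 + 7)) = 24 - 68*(0 + sqrt(9)) = 24 - 68*(0 + 3) = 24 - 68*3 = 24 - 4*51 = 24 - 204 = -180)
a = 486
a*D = 486*(-180) = -87480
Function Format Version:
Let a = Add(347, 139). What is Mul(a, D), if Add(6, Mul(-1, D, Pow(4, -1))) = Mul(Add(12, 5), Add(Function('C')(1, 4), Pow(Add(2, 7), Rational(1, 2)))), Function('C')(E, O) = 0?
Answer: -87480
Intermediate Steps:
D = -180 (D = Add(24, Mul(-4, Mul(Add(12, 5), Add(0, Pow(Add(2, 7), Rational(1, 2)))))) = Add(24, Mul(-4, Mul(17, Add(0, Pow(9, Rational(1, 2)))))) = Add(24, Mul(-4, Mul(17, Add(0, 3)))) = Add(24, Mul(-4, Mul(17, 3))) = Add(24, Mul(-4, 51)) = Add(24, -204) = -180)
a = 486
Mul(a, D) = Mul(486, -180) = -87480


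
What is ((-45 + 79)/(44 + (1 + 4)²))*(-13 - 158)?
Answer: -1938/23 ≈ -84.261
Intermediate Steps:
((-45 + 79)/(44 + (1 + 4)²))*(-13 - 158) = (34/(44 + 5²))*(-171) = (34/(44 + 25))*(-171) = (34/69)*(-171) = -1938/23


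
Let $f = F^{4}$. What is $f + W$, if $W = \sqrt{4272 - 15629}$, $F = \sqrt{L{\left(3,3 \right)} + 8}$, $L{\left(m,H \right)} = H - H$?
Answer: $64 + i \sqrt{11357} \approx 64.0 + 106.57 i$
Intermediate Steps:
$L{\left(m,H \right)} = 0$
$F = 2 \sqrt{2}$ ($F = \sqrt{0 + 8} = \sqrt{8} = 2 \sqrt{2} \approx 2.8284$)
$W = i \sqrt{11357}$ ($W = \sqrt{-11357} = i \sqrt{11357} \approx 106.57 i$)
$f = 64$ ($f = \left(2 \sqrt{2}\right)^{4} = 64$)
$f + W = 64 + i \sqrt{11357}$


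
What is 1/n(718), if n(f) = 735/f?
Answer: 718/735 ≈ 0.97687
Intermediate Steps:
1/n(718) = 1/(735/718) = 718/735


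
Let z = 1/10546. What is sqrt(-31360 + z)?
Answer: 3*I*sqrt(387533345246)/10546 ≈ 177.09*I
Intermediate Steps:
z = 1/10546 ≈ 9.4823e-5
sqrt(-31360 + z) = sqrt(-31360 + 1/10546) = sqrt(-330722559/10546) = 3*I*sqrt(387533345246)/10546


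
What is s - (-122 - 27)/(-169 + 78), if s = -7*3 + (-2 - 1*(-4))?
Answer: -1878/91 ≈ -20.637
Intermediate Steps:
s = -19 (s = -21 + (-2 + 4) = -21 + 2 = -19)
s - (-122 - 27)/(-169 + 78) = -19 - (-122 - 27)/(-169 + 78) = -19 - (-149)/(-91) = -19 - (-149)*(-1)/91 = -19 - 1*149/91 = -19 - 149/91 = -1878/91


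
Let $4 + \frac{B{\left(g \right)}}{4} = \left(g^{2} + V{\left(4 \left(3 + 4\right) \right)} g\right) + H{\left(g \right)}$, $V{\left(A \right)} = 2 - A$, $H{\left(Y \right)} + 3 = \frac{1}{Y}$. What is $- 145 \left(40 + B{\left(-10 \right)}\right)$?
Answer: $-210482$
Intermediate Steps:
$H{\left(Y \right)} = -3 + \frac{1}{Y}$
$B{\left(g \right)} = -28 - 104 g + \frac{4}{g} + 4 g^{2}$ ($B{\left(g \right)} = -16 + 4 \left(\left(g^{2} + \left(2 - 4 \left(3 + 4\right)\right) g\right) - \left(3 - \frac{1}{g}\right)\right) = -16 + 4 \left(\left(g^{2} + \left(2 - 4 \cdot 7\right) g\right) - \left(3 - \frac{1}{g}\right)\right) = -16 + 4 \left(\left(g^{2} + \left(2 - 28\right) g\right) - \left(3 - \frac{1}{g}\right)\right) = -16 + 4 \left(\left(g^{2} - 26 g\right) - \left(3 - \frac{1}{g}\right)\right) = -16 + 4 \left(-3 + \frac{1}{g} + g^{2} - 26 g\right) = -16 + \left(-12 - 104 g + \frac{4}{g} + 4 g^{2}\right) = -28 - 104 g + \frac{4}{g} + 4 g^{2}$)
$- 145 \left(40 + B{\left(-10 \right)}\right) = - 145 \left(40 + \left(-28 - -1040 + \frac{4}{-10} + 4 \left(-10\right)^{2}\right)\right) = - 145 \left(40 + \left(-28 + 1040 + 4 \left(- \frac{1}{10}\right) + 4 \cdot 100\right)\right) = - 145 \left(40 + \left(-28 + 1040 - \frac{2}{5} + 400\right)\right) = - 145 \left(40 + \frac{7058}{5}\right) = \left(-145\right) \frac{7258}{5} = -210482$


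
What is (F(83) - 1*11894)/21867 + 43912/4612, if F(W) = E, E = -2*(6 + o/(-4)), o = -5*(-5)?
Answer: 150895147/16808434 ≈ 8.9773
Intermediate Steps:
o = 25
E = 1/2 (E = -2*(6 + 25/(-4)) = -2*(6 + 25*(-1/4)) = -2*(6 - 25/4) = -2*(-1/4) = 1/2 ≈ 0.50000)
F(W) = 1/2
(F(83) - 1*11894)/21867 + 43912/4612 = (1/2 - 1*11894)/21867 + 43912/4612 = (1/2 - 11894)*(1/21867) + 43912*(1/4612) = -23787/2*1/21867 + 10978/1153 = -7929/14578 + 10978/1153 = 150895147/16808434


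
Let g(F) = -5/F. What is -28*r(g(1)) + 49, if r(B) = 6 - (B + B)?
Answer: -399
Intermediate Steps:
r(B) = 6 - 2*B
-28*r(g(1)) + 49 = -28*(6 - (-10)/1) + 49 = -28*(6 - (-10)) + 49 = -28*(6 - 2*(-5)) + 49 = -28*(6 + 10) + 49 = -28*16 + 49 = -448 + 49 = -399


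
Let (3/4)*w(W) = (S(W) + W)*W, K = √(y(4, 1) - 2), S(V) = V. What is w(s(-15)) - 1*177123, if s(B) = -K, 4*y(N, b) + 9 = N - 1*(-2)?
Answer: -531391/3 ≈ -1.7713e+5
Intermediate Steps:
y(N, b) = -7/4 + N/4 (y(N, b) = -9/4 + (N - 1*(-2))/4 = -9/4 + (N + 2)/4 = -9/4 + (2 + N)/4 = -9/4 + (½ + N/4) = -7/4 + N/4)
K = I*√11/2 (K = √((-7/4 + (¼)*4) - 2) = √((-7/4 + 1) - 2) = √(-¾ - 2) = √(-11/4) = I*√11/2 ≈ 1.6583*I)
s(B) = -I*√11/2
w(W) = 8*W²/3 (w(W) = 4*((W + W)*W)/3 = 4*((2*W)*W)/3 = 4*(2*W²)/3 = 8*W²/3)
w(s(-15)) - 1*177123 = 8*(-I*√11/2)²/3 - 1*177123 = (8/3)*(-11/4) - 177123 = -22/3 - 177123 = -531391/3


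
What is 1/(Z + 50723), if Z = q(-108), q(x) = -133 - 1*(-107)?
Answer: 1/50697 ≈ 1.9725e-5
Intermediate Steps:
q(x) = -26 (q(x) = -133 + 107 = -26)
Z = -26
1/(Z + 50723) = 1/(-26 + 50723) = 1/50697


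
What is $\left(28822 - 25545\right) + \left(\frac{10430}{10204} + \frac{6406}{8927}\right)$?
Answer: $\frac{149332018175}{45545554} \approx 3278.7$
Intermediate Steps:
$\left(28822 - 25545\right) + \left(\frac{10430}{10204} + \frac{6406}{8927}\right) = 3277 + \left(10430 \cdot \frac{1}{10204} + 6406 \cdot \frac{1}{8927}\right) = 3277 + \left(\frac{5215}{5102} + \frac{6406}{8927}\right) = 3277 + \frac{79237717}{45545554} = \frac{149332018175}{45545554}$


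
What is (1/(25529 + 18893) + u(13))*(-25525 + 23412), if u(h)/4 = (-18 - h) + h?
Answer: 6758183279/44422 ≈ 1.5214e+5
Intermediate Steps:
u(h) = -72 (u(h) = 4*((-18 - h) + h) = 4*(-18) = -72)
(1/(25529 + 18893) + u(13))*(-25525 + 23412) = (1/(25529 + 18893) - 72)*(-25525 + 23412) = (1/44422 - 72)*(-2113) = -3198383/44422*(-2113) = 6758183279/44422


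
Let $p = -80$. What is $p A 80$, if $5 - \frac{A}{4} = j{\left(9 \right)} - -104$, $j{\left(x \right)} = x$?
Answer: $2764800$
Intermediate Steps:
$A = -432$ ($A = 20 - 4 \left(9 - -104\right) = 20 - 4 \left(9 + 104\right) = 20 - 452 = -432$)
$p A 80 = \left(-80\right) \left(-432\right) 80 = 34560 \cdot 80 = 2764800$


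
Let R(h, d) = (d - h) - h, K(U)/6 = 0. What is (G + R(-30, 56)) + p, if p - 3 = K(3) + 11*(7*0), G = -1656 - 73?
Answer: -1610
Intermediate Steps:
K(U) = 0 (K(U) = 6*0 = 0)
G = -1729
p = 3 (p = 3 + (0 + 11*(7*0)) = 3 + (0 + 11*0) = 3 + (0 + 0) = 3 + 0 = 3)
R(h, d) = d - 2*h
(G + R(-30, 56)) + p = (-1729 + (56 - 2*(-30))) + 3 = (-1729 + (56 + 60)) + 3 = (-1729 + 116) + 3 = -1613 + 3 = -1610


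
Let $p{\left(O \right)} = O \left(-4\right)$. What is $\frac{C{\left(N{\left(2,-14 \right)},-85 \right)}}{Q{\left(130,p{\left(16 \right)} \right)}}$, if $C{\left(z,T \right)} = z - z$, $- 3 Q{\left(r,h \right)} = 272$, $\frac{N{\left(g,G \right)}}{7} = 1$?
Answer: $0$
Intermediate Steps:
$N{\left(g,G \right)} = 7$ ($N{\left(g,G \right)} = 7 \cdot 1 = 7$)
$p{\left(O \right)} = - 4 O$
$Q{\left(r,h \right)} = - \frac{272}{3}$ ($Q{\left(r,h \right)} = \left(- \frac{1}{3}\right) 272 = - \frac{272}{3}$)
$C{\left(z,T \right)} = 0$
$\frac{C{\left(N{\left(2,-14 \right)},-85 \right)}}{Q{\left(130,p{\left(16 \right)} \right)}} = \frac{0}{- \frac{272}{3}} = 0 \left(- \frac{3}{272}\right) = 0$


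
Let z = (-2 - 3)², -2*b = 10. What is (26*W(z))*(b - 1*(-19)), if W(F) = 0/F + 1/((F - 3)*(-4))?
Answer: -91/22 ≈ -4.1364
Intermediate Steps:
b = -5 (b = -½*10 = -5)
z = 25 (z = (-5)² = 25)
W(F) = -1/(4*(-3 + F)) (W(F) = 0 - ¼/(-3 + F) = 0 - 1/(4*(-3 + F)) = -1/(4*(-3 + F)))
(26*W(z))*(b - 1*(-19)) = (26*(-1/(-12 + 4*25)))*(-5 - 1*(-19)) = (26*(-1/(-12 + 100)))*(-5 + 19) = (26*(-1/88))*14 = -13/44*14 = -91/22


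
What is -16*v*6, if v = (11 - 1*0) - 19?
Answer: 768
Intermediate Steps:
v = -8 (v = (11 + 0) - 19 = 11 - 19 = -8)
-16*v*6 = -16*(-8)*6 = 128*6 = 768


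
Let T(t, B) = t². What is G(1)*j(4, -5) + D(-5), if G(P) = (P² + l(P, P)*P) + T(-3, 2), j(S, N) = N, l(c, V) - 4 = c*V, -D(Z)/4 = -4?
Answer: -59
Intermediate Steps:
D(Z) = 16 (D(Z) = -4*(-4) = 16)
l(c, V) = 4 + V*c (l(c, V) = 4 + c*V = 4 + V*c)
G(P) = 9 + P² + P*(4 + P²) (G(P) = (P² + (4 + P*P)*P) + (-3)² = (P² + (4 + P²)*P) + 9 = (P² + P*(4 + P²)) + 9 = 9 + P² + P*(4 + P²))
G(1)*j(4, -5) + D(-5) = (9 + 1² + 1*(4 + 1²))*(-5) + 16 = (9 + 1 + 1*(4 + 1))*(-5) + 16 = (9 + 1 + 1*5)*(-5) + 16 = (9 + 1 + 5)*(-5) + 16 = 15*(-5) + 16 = -75 + 16 = -59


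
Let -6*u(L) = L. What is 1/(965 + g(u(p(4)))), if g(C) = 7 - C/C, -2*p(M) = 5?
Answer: 1/971 ≈ 0.0010299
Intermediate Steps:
p(M) = -5/2 (p(M) = -1/2*5 = -5/2)
u(L) = -L/6
g(C) = 6 (g(C) = 7 - 1*1 = 7 - 1 = 6)
1/(965 + g(u(p(4)))) = 1/(965 + 6) = 1/971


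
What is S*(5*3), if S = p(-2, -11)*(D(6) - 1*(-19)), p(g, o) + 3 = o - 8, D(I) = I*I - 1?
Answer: -17820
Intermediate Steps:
D(I) = -1 + I² (D(I) = I² - 1 = -1 + I²)
p(g, o) = -11 + o (p(g, o) = -3 + (o - 8) = -3 + (-8 + o) = -11 + o)
S = -1188 (S = (-11 - 11)*((-1 + 6²) - 1*(-19)) = -22*((-1 + 36) + 19) = -22*(35 + 19) = -22*54 = -1188)
S*(5*3) = -5940*3 = -1188*15 = -17820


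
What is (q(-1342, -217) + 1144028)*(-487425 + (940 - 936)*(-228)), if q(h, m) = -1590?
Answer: -557894745606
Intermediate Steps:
(q(-1342, -217) + 1144028)*(-487425 + (940 - 936)*(-228)) = (-1590 + 1144028)*(-487425 + (940 - 936)*(-228)) = 1142438*(-487425 + 4*(-228)) = 1142438*(-487425 - 912) = 1142438*(-488337) = -557894745606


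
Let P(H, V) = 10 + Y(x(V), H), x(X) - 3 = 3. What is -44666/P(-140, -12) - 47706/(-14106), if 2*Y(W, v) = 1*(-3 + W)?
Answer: -9123333/2351 ≈ -3880.6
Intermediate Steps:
x(X) = 6 (x(X) = 3 + 3 = 6)
Y(W, v) = -3/2 + W/2 (Y(W, v) = (1*(-3 + W))/2 = (-3 + W)/2 = -3/2 + W/2)
P(H, V) = 23/2 (P(H, V) = 10 + (-3/2 + (1/2)*6) = 10 + (-3/2 + 3) = 10 + 3/2 = 23/2)
-44666/P(-140, -12) - 47706/(-14106) = -44666/23/2 - 47706/(-14106) = -44666*2/23 - 47706*(-1/14106) = -3884 + 7951/2351 = -9123333/2351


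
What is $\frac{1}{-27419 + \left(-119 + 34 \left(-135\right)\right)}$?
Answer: $- \frac{1}{32128} \approx -3.1125 \cdot 10^{-5}$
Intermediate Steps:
$\frac{1}{-27419 + \left(-119 + 34 \left(-135\right)\right)} = \frac{1}{-27419 - 4709} = \frac{1}{-32128} = - \frac{1}{32128}$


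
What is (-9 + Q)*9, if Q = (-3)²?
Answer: 0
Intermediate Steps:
Q = 9
(-9 + Q)*9 = (-9 + 9)*9 = 0*9 = 0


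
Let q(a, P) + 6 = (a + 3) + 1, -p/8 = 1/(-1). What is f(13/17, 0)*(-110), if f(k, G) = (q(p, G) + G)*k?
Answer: -8580/17 ≈ -504.71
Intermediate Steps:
p = 8 (p = -8/(-1) = -8*(-1) = 8)
q(a, P) = -2 + a (q(a, P) = -6 + ((a + 3) + 1) = -6 + ((3 + a) + 1) = -6 + (4 + a) = -2 + a)
f(k, G) = k*(6 + G) (f(k, G) = ((-2 + 8) + G)*k = (6 + G)*k = k*(6 + G))
f(13/17, 0)*(-110) = ((13/17)*(6 + 0))*(-110) = ((13*(1/17))*6)*(-110) = ((13/17)*6)*(-110) = (78/17)*(-110) = -8580/17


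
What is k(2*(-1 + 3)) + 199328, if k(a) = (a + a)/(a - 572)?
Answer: 14152287/71 ≈ 1.9933e+5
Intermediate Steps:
k(a) = 2*a/(-572 + a) (k(a) = (2*a)/(-572 + a) = 2*a/(-572 + a))
k(2*(-1 + 3)) + 199328 = 2*(2*(-1 + 3))/(-572 + 2*(-1 + 3)) + 199328 = 2*(2*2)/(-572 + 2*2) + 199328 = 2*4/(-572 + 4) + 199328 = 2*4/(-568) + 199328 = 2*4*(-1/568) + 199328 = -1/71 + 199328 = 14152287/71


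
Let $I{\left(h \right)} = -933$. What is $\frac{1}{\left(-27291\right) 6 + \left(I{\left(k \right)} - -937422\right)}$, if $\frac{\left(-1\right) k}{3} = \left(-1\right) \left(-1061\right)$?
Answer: $\frac{1}{772743} \approx 1.2941 \cdot 10^{-6}$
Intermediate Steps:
$k = -3183$ ($k = - 3 \left(\left(-1\right) \left(-1061\right)\right) = \left(-3\right) 1061 = -3183$)
$\frac{1}{\left(-27291\right) 6 + \left(I{\left(k \right)} - -937422\right)} = \frac{1}{\left(-27291\right) 6 - -936489} = \frac{1}{-163746 + \left(-933 + 937422\right)} = \frac{1}{-163746 + 936489} = \frac{1}{772743}$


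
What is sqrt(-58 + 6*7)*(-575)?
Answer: -2300*I ≈ -2300.0*I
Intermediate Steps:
sqrt(-58 + 6*7)*(-575) = sqrt(-58 + 42)*(-575) = sqrt(-16)*(-575) = (4*I)*(-575) = -2300*I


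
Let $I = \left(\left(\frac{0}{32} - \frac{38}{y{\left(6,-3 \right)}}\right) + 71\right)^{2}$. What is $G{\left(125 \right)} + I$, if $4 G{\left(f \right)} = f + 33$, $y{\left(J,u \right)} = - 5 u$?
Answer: $\frac{2127233}{450} \approx 4727.2$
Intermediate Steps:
$G{\left(f \right)} = \frac{33}{4} + \frac{f}{4}$ ($G{\left(f \right)} = \frac{f + 33}{4} = \frac{33 + f}{4} = \frac{33}{4} + \frac{f}{4}$)
$I = \frac{1054729}{225}$ ($I = \left(\left(\frac{0}{32} - \frac{38}{\left(-5\right) \left(-3\right)}\right) + 71\right)^{2} = \left(\left(0 \cdot \frac{1}{32} - \frac{38}{15}\right) + 71\right)^{2} = \left(\left(0 - \frac{38}{15}\right) + 71\right)^{2} = \left(- \frac{38}{15} + 71\right)^{2} = \left(\frac{1027}{15}\right)^{2} = \frac{1054729}{225} \approx 4687.7$)
$G{\left(125 \right)} + I = \left(\frac{33}{4} + \frac{1}{4} \cdot 125\right) + \frac{1054729}{225} = \left(\frac{33}{4} + \frac{125}{4}\right) + \frac{1054729}{225} = \frac{79}{2} + \frac{1054729}{225} = \frac{2127233}{450}$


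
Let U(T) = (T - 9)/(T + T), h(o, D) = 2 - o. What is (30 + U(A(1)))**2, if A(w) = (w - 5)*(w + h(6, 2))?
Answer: 58081/64 ≈ 907.52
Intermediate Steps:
A(w) = (-5 + w)*(-4 + w) (A(w) = (w - 5)*(w + (2 - 1*6)) = (-5 + w)*(w + (2 - 6)) = (-5 + w)*(w - 4) = (-5 + w)*(-4 + w))
U(T) = (-9 + T)/(2*T) (U(T) = (-9 + T)/((2*T)) = (-9 + T)*(1/(2*T)) = (-9 + T)/(2*T))
(30 + U(A(1)))**2 = (30 + (-9 + (20 + 1**2 - 9*1))/(2*(20 + 1**2 - 9*1)))**2 = (30 + (-9 + (20 + 1 - 9))/(2*(20 + 1 - 9)))**2 = (30 + (1/2)*(-9 + 12)/12)**2 = (30 + (1/2)*(1/12)*3)**2 = (30 + 1/8)**2 = (241/8)**2 = 58081/64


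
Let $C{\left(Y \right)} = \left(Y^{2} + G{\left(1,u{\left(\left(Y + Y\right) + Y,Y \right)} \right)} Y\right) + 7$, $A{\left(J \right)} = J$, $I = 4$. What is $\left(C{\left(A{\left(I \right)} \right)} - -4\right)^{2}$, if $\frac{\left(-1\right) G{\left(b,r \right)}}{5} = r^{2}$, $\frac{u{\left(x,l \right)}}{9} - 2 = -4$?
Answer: $41641209$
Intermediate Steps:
$u{\left(x,l \right)} = -18$ ($u{\left(x,l \right)} = 18 + 9 \left(-4\right) = 18 - 36 = -18$)
$G{\left(b,r \right)} = - 5 r^{2}$
$C{\left(Y \right)} = 7 + Y^{2} - 1620 Y$ ($C{\left(Y \right)} = \left(Y^{2} + - 5 \left(-18\right)^{2} Y\right) + 7 = \left(Y^{2} + \left(-5\right) 324 Y\right) + 7 = \left(Y^{2} - 1620 Y\right) + 7 = 7 + Y^{2} - 1620 Y$)
$\left(C{\left(A{\left(I \right)} \right)} - -4\right)^{2} = \left(\left(7 + 4^{2} - 6480\right) - -4\right)^{2} = \left(\left(7 + 16 - 6480\right) + \left(-11 + 15\right)\right)^{2} = \left(-6457 + 4\right)^{2} = \left(-6453\right)^{2} = 41641209$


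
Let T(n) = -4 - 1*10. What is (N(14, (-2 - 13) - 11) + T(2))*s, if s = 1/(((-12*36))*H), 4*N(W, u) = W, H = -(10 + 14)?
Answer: -7/6912 ≈ -0.0010127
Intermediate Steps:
T(n) = -14 (T(n) = -4 - 10 = -14)
H = -24 (H = -1*24 = -24)
N(W, u) = W/4
s = 1/10368 (s = 1/(-12*36*(-24)) = -1/24/(-432) = -1/432*(-1/24) = 1/10368 ≈ 9.6451e-5)
(N(14, (-2 - 13) - 11) + T(2))*s = ((1/4)*14 - 14)*(1/10368) = (7/2 - 14)*(1/10368) = -21/2*1/10368 = -7/6912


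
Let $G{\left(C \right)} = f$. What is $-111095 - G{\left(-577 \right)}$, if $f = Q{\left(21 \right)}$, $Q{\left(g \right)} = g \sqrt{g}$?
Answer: $-111095 - 21 \sqrt{21} \approx -1.1119 \cdot 10^{5}$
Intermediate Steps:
$Q{\left(g \right)} = g^{\frac{3}{2}}$
$f = 21 \sqrt{21}$ ($f = 21^{\frac{3}{2}} = 21 \sqrt{21} \approx 96.234$)
$G{\left(C \right)} = 21 \sqrt{21}$
$-111095 - G{\left(-577 \right)} = -111095 - 21 \sqrt{21}$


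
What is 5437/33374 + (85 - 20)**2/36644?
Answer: 170119289/611478428 ≈ 0.27821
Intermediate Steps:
5437/33374 + (85 - 20)**2/36644 = 5437*(1/33374) + 65**2*(1/36644) = 5437/33374 + 4225*(1/36644) = 5437/33374 + 4225/36644 = 170119289/611478428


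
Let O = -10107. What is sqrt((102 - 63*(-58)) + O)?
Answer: I*sqrt(6351) ≈ 79.693*I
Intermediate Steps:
sqrt((102 - 63*(-58)) + O) = sqrt((102 - 63*(-58)) - 10107) = sqrt((102 + 3654) - 10107) = sqrt(3756 - 10107) = sqrt(-6351) = I*sqrt(6351)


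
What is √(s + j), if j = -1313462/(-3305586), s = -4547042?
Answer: 5*I*√496850634470297559/1652793 ≈ 2132.4*I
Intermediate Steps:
j = 656731/1652793 (j = -1313462*(-1/3305586) = 656731/1652793 ≈ 0.39735)
√(s + j) = √(-4547042 + 656731/1652793) = √(-7515318531575/1652793) = 5*I*√496850634470297559/1652793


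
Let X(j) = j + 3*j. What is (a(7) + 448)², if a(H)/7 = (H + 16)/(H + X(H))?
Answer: 5121169/25 ≈ 2.0485e+5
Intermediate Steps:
X(j) = 4*j
a(H) = 7*(16 + H)/(5*H) (a(H) = 7*((H + 16)/(H + 4*H)) = 7*((16 + H)/((5*H))) = 7*((16 + H)*(1/(5*H))) = 7*((16 + H)/(5*H)) = 7*(16 + H)/(5*H))
(a(7) + 448)² = ((7/5)*(16 + 7)/7 + 448)² = ((7/5)*(⅐)*23 + 448)² = (23/5 + 448)² = (2263/5)² = 5121169/25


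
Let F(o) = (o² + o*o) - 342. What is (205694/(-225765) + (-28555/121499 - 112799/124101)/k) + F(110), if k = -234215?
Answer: 28179480404146602131000/1181178496417726023 ≈ 23857.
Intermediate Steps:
F(o) = -342 + 2*o² (F(o) = (o² + o²) - 342 = 2*o² - 342 = -342 + 2*o²)
(205694/(-225765) + (-28555/121499 - 112799/124101)/k) + F(110) = (205694/(-225765) + (-28555/121499 - 112799/124101)/(-234215)) + (-342 + 2*110²) = (205694*(-1/225765) + (-28555*1/121499 - 112799*1/124101)*(-1/234215)) + (-342 + 2*12100) = (-205694/225765 + (-28555/121499 - 112799/124101)*(-1/234215)) + (-342 + 24200) = (-205694/225765 - 17248669756/15078147399*(-1/234215)) + 23858 = (-205694/225765 + 17248669756/3531528293056785) + 23858 = -1076163387505325734/1181178496417726023 + 23858 = 28179480404146602131000/1181178496417726023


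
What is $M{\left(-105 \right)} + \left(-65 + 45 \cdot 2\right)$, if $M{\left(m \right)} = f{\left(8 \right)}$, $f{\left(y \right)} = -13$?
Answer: $12$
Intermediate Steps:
$M{\left(m \right)} = -13$
$M{\left(-105 \right)} + \left(-65 + 45 \cdot 2\right) = -13 + \left(-65 + 45 \cdot 2\right) = -13 + \left(-65 + 90\right) = -13 + 25 = 12$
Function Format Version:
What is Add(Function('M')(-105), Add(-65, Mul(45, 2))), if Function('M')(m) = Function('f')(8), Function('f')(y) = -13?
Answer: 12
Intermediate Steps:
Function('M')(m) = -13
Add(Function('M')(-105), Add(-65, Mul(45, 2))) = Add(-13, Add(-65, Mul(45, 2))) = Add(-13, Add(-65, 90)) = Add(-13, 25) = 12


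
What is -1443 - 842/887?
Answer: -1280783/887 ≈ -1443.9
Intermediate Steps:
-1443 - 842/887 = -1280783/887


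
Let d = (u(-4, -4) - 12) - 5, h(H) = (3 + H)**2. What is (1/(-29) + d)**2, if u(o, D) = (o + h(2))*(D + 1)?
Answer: 5387041/841 ≈ 6405.5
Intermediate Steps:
u(o, D) = (1 + D)*(25 + o) (u(o, D) = (o + (3 + 2)**2)*(D + 1) = (o + 5**2)*(1 + D) = (o + 25)*(1 + D) = (25 + o)*(1 + D) = (1 + D)*(25 + o))
d = -80 (d = ((25 - 4 + 25*(-4) - 4*(-4)) - 12) - 5 = ((25 - 4 - 100 + 16) - 12) - 5 = (-63 - 12) - 5 = -75 - 5 = -80)
(1/(-29) + d)**2 = (1/(-29) - 80)**2 = (-1/29 - 80)**2 = (-2321/29)**2 = 5387041/841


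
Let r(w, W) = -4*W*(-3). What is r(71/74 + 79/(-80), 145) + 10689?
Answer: 12429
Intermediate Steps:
r(w, W) = 12*W
r(71/74 + 79/(-80), 145) + 10689 = 12*145 + 10689 = 1740 + 10689 = 12429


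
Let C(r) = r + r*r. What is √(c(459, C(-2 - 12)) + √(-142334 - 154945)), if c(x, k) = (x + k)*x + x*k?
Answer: √(377757 + 3*I*√33031) ≈ 614.62 + 0.444*I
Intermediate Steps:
C(r) = r + r²
c(x, k) = k*x + x*(k + x) (c(x, k) = (k + x)*x + k*x = x*(k + x) + k*x = k*x + x*(k + x))
√(c(459, C(-2 - 12)) + √(-142334 - 154945)) = √(459*(459 + 2*((-2 - 12)*(1 + (-2 - 12)))) + √(-142334 - 154945)) = √(459*(459 + 2*(-14*(1 - 14))) + √(-297279)) = √(459*(459 + 2*(-14*(-13))) + 3*I*√33031) = √(459*(459 + 2*182) + 3*I*√33031) = √(459*(459 + 364) + 3*I*√33031) = √(459*823 + 3*I*√33031) = √(377757 + 3*I*√33031)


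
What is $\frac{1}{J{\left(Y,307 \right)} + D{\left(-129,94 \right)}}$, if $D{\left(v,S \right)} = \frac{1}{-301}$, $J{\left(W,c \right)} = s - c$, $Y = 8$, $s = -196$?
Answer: $- \frac{301}{151404} \approx -0.0019881$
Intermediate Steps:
$J{\left(W,c \right)} = -196 - c$
$D{\left(v,S \right)} = - \frac{1}{301}$
$\frac{1}{J{\left(Y,307 \right)} + D{\left(-129,94 \right)}} = \frac{1}{\left(-196 - 307\right) - \frac{1}{301}} = \frac{1}{-503 - \frac{1}{301}} = \frac{1}{- \frac{151404}{301}} = - \frac{301}{151404}$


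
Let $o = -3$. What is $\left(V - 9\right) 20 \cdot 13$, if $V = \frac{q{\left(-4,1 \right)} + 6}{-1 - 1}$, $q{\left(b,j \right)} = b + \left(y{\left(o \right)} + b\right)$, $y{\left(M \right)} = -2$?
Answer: $-1820$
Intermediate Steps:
$q{\left(b,j \right)} = -2 + 2 b$ ($q{\left(b,j \right)} = b + \left(-2 + b\right) = -2 + 2 b$)
$V = 2$ ($V = \frac{\left(-2 + 2 \left(-4\right)\right) + 6}{-1 - 1} = \frac{\left(-2 - 8\right) + 6}{-2} = \left(-10 + 6\right) \left(- \frac{1}{2}\right) = \left(-4\right) \left(- \frac{1}{2}\right) = 2$)
$\left(V - 9\right) 20 \cdot 13 = \left(2 - 9\right) 20 \cdot 13 = \left(-7\right) 20 \cdot 13 = \left(-140\right) 13 = -1820$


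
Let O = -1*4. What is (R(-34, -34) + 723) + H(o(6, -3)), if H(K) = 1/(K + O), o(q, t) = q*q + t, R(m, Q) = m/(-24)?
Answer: 252109/348 ≈ 724.45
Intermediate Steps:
O = -4
R(m, Q) = -m/24 (R(m, Q) = m*(-1/24) = -m/24)
o(q, t) = t + q**2 (o(q, t) = q**2 + t = t + q**2)
H(K) = 1/(-4 + K) (H(K) = 1/(K - 4) = 1/(-4 + K))
(R(-34, -34) + 723) + H(o(6, -3)) = (-1/24*(-34) + 723) + 1/(-4 + (-3 + 6**2)) = (17/12 + 723) + 1/(-4 + (-3 + 36)) = 8693/12 + 1/(-4 + 33) = 8693/12 + 1/29 = 252109/348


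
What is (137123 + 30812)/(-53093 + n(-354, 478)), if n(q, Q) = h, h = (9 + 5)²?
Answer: -167935/52897 ≈ -3.1748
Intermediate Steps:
h = 196 (h = 14² = 196)
n(q, Q) = 196
(137123 + 30812)/(-53093 + n(-354, 478)) = (137123 + 30812)/(-53093 + 196) = 167935/(-52897) = 167935*(-1/52897) = -167935/52897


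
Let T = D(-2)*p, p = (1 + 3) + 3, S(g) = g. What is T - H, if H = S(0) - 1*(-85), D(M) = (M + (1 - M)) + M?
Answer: -92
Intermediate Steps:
D(M) = 1 + M
p = 7 (p = 4 + 3 = 7)
H = 85 (H = 0 - 1*(-85) = 0 + 85 = 85)
T = -7 (T = (1 - 2)*7 = -1*7 = -7)
T - H = -7 - 1*85 = -7 - 85 = -92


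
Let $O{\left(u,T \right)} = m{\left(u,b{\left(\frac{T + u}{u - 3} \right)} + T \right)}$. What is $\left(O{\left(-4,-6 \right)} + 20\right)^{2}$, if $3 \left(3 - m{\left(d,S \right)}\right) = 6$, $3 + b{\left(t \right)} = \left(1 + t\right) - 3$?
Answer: $441$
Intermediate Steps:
$b{\left(t \right)} = -5 + t$ ($b{\left(t \right)} = -3 + \left(\left(1 + t\right) - 3\right) = -3 + \left(-2 + t\right) = -5 + t$)
$m{\left(d,S \right)} = 1$ ($m{\left(d,S \right)} = 3 - 2 = 1$)
$O{\left(u,T \right)} = 1$
$\left(O{\left(-4,-6 \right)} + 20\right)^{2} = \left(1 + 20\right)^{2} = 21^{2} = 441$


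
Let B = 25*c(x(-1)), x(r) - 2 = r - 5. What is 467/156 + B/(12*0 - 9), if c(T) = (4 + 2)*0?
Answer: 467/156 ≈ 2.9936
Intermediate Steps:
x(r) = -3 + r (x(r) = 2 + (r - 5) = 2 + (-5 + r) = -3 + r)
c(T) = 0 (c(T) = 6*0 = 0)
B = 0 (B = 25*0 = 0)
467/156 + B/(12*0 - 9) = 467/156 + 0/(12*0 - 9) = 467*(1/156) + 0/(0 - 9) = 467/156 + 0/(-9) = 467/156 + 0*(-⅑) = 467/156 + 0 = 467/156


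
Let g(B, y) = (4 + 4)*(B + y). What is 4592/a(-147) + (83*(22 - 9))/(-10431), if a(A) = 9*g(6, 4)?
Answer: 327238/52155 ≈ 6.2743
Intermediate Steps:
g(B, y) = 8*B + 8*y (g(B, y) = 8*(B + y) = 8*B + 8*y)
a(A) = 720 (a(A) = 9*(8*6 + 8*4) = 9*(48 + 32) = 9*80 = 720)
4592/a(-147) + (83*(22 - 9))/(-10431) = 4592/720 + (83*(22 - 9))/(-10431) = 4592*(1/720) + (83*13)*(-1/10431) = 287/45 + 1079*(-1/10431) = 287/45 - 1079/10431 = 327238/52155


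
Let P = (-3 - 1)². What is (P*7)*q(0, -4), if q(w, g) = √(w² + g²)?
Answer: 448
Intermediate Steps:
q(w, g) = √(g² + w²)
P = 16 (P = (-4)² = 16)
(P*7)*q(0, -4) = (16*7)*√((-4)² + 0²) = 112*√(16 + 0) = 112*√16 = 112*4 = 448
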